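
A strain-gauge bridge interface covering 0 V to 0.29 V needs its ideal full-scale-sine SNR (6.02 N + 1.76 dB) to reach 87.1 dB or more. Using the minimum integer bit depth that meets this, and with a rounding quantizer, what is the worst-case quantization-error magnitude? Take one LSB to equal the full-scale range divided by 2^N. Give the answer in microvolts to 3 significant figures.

4.43 µV

Range is 0.29 V.
N ≥ (87.1 − 1.76)/6.02 = 14.176 → N_min = 15.
Step size = 0.29/32768 V = 8.8501 µV.
Half an LSB is 4.43 µV.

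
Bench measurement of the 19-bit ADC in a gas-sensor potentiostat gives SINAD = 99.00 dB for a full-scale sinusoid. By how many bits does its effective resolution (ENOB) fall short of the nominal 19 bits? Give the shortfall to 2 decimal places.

N_eff = (99.00 − 1.76)/6.02 = 16.1528 bits.
Lost resolution: 19 − 16.1528 = 2.8472 bits.

2.85 bits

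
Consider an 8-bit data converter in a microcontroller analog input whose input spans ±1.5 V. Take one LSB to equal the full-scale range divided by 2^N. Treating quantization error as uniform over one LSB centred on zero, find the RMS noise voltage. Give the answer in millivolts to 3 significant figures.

Range = 1.5 − (-1.5) = 3 V.
Step size = 3/256 V = 11.719 mV.
σ_q = LSB/√12 = 11.719 mV/3.4641 = 3.38 mV.

3.38 mV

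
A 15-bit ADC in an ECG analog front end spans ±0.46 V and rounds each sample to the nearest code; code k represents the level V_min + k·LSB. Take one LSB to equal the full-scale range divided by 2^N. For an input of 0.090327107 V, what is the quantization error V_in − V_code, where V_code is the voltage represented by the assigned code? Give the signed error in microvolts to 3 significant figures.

The full-scale span is 0.46 − (-0.46) = 0.92 V. LSB = 0.92 V / 2^15 ≈ 28.08 µV.
(V_in − V_min)/LSB = (0.090327107 − (-0.46)) × 32768/0.92 = 19601.2159 → nearest code k = 19601.
V_code = V_min + k × range/2^15 = -0.46 + 19601 × 0.92/32768 = 0.090321044922 V.
V_in − V_code = 0.090327107 − (0.090321044922) = +6.06 µV.

+6.06 µV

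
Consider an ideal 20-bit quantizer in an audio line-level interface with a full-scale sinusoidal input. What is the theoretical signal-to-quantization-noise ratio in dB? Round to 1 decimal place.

122.2 dB

SNR = 6.02·20 + 1.76 = 122.16 dB.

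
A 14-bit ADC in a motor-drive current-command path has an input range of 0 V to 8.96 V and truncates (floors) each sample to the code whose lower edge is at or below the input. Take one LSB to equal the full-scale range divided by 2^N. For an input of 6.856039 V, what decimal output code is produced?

12536

V_FS = 8.96 V. LSB = 8.96 V / 2^14 ≈ 0.5469 mV.
code = ⌊(V_in − V_min)/LSB⌋ = ⌊(V_in − V_min) × 2^14 / range⌋
     = ⌊(6.856039 − (0)) × 16384 / 8.96⌋ = ⌊6.856039 × 16384/8.96⌋
     = ⌊12536.757⌋ = 12536.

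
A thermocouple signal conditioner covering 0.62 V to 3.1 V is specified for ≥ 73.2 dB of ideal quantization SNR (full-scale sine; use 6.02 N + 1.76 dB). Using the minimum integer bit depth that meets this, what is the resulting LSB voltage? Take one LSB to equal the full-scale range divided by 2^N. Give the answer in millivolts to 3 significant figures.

Full-scale range = 3.1 V − (0.62 V) = 2.48 V.
Required N = ⌈(73.2 − 1.76)/6.02⌉ = ⌈11.867⌉ = 12.
LSB = 2.48 V / 2^12 = 0.605 mV.

0.605 mV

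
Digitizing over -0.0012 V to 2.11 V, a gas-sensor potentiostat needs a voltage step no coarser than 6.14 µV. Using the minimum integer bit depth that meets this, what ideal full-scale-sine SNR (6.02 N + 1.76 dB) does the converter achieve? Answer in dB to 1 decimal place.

116.1 dB

The full-scale span is 2.11 − (-0.0012) = 2.1112 V.
Need 2^N ≥ 2.1112 V / 6.14 µV = 343800 → N_min = 19.
Ideal SNR at N = 19: 6.02·19 + 1.76 = 116.1 dB.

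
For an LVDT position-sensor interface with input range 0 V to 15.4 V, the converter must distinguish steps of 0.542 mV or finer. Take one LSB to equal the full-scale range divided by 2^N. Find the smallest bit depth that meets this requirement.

Span = 15.4 V.
15.4 V / 0.542 mV = 28410. Since 2^14 = 16384 and 2^15 = 32768, N = 15.

15 bits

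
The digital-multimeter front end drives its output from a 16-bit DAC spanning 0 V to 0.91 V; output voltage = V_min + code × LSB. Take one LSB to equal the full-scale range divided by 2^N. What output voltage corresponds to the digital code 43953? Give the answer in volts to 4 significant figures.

0.6103 V

Full-scale range = 0.91 V. LSB = 0.91 V / 2^16.
V_out = 0 + 43953 × (0.91/65536) V
      = 0 + 0.610309 = 0.610309 V.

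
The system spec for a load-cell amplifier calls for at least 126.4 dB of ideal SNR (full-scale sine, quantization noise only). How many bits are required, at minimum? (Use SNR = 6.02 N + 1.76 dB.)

Required N = ⌈(126.4 − 1.76)/6.02⌉ = ⌈20.704⌉ = 21.

21 bits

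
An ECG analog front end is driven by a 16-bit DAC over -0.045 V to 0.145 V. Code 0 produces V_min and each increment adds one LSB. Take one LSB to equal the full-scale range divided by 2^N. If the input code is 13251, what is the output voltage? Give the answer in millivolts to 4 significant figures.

Span: 0.145 V − (-0.045 V) = 0.19 V. LSB = 0.19 V / 2^16.
Output = V_min + (13251/65536) × range = -0.045 + 0.202194 × 0.19 V
      = -0.045 + 0.0384169 = -0.00658310 V.

-6.583 mV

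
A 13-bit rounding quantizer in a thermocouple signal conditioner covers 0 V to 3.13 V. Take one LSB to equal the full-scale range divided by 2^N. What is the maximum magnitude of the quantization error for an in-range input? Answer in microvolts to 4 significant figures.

191.0 µV

Full-scale range = 3.13 V.
One LSB is 3.13 V / 8192 = 382.080 µV.
|e|_max = LSB/2 = 191.0 µV.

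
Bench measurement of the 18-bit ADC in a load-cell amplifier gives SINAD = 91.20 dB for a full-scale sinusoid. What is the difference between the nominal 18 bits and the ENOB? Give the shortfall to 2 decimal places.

3.14 bits

ENOB = (SINAD − 1.76)/6.02 = (91.20 − 1.76)/6.02 = 14.8571 bits.
18 − 14.8571 = 3.14 bits below nominal.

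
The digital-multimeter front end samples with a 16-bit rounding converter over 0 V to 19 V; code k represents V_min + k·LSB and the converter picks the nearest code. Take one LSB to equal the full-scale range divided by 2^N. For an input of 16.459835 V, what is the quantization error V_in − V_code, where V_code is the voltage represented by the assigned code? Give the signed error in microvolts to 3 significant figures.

Full-scale range = 19 V. LSB = 19 V / 2^16 ≈ 289.9 µV.
Position in LSBs: (16.459835 − (0)) × 65536/19 = 56774.3025; rounding gives k = 56774.
V_code = V_min + k × range/2^16 = 0 + 56774 × 19/65536 = 16.459747314 V.
V_in − V_code = 16.459835 − (16.459747314) = +87.7 µV.

+87.7 µV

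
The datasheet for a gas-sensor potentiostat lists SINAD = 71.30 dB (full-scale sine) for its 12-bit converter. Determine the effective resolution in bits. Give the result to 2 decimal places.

11.55 bits

(71.30 − 1.76) / 6.02 = 69.54/6.02 = 11.5515 effective bits.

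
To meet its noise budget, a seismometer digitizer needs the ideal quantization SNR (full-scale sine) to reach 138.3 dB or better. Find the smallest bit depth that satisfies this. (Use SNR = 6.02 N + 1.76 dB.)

23 bits

Required N = ⌈(138.3 − 1.76)/6.02⌉ = ⌈22.681⌉ = 23.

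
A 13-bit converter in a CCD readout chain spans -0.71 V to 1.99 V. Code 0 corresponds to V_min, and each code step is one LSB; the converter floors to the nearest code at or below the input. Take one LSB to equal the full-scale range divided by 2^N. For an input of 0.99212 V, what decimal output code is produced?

5164

Span: 1.99 V − (-0.71 V) = 2.7 V. LSB = 2.7 V / 2^13 ≈ 329.6 µV.
code = ⌊(V_in − V_min)/LSB⌋ = ⌊(V_in − V_min) × 2^13 / range⌋
     = ⌊(0.99212 − (-0.71)) × 8192 / 2.7⌋ = ⌊1.70212 × 8192/2.7⌋
     = ⌊5164.358⌋ = 5164.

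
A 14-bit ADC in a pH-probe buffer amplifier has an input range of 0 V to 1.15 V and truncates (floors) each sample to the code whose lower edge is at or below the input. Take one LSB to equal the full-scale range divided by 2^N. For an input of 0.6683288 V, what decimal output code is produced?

9521

Full-scale range = 1.15 V. LSB = 1.15 V / 2^14 ≈ 70.19 µV.
(V_in − V_min) × 2^14/range = (0.6683288 − (0)) × 16384/1.15 = 9521.651.
Floor → code = 9521.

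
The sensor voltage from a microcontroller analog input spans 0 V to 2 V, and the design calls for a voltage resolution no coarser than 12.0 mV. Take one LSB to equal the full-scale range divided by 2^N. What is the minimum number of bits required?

V_FS = 2 V.
Need 2^N ≥ 2 V / 12.0 mV = 166.7 → N_min = 8.

8 bits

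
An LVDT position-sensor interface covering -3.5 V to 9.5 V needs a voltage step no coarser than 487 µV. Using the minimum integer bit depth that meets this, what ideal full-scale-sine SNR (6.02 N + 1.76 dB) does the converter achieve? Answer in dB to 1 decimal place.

92.1 dB

The full-scale span is 9.5 − (-3.5) = 13 V.
Required number of levels: 13/487 µV = 26694; smallest N with 2^N ≥ that is 15.
Ideal SNR at N = 15: 6.02·15 + 1.76 = 92.1 dB.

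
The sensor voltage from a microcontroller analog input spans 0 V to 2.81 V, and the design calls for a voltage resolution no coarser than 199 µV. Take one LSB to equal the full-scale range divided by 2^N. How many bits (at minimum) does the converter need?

14 bits

Span = 2.81 V.
Required number of levels: 2.81/199 µV = 14121; smallest N with 2^N ≥ that is 14.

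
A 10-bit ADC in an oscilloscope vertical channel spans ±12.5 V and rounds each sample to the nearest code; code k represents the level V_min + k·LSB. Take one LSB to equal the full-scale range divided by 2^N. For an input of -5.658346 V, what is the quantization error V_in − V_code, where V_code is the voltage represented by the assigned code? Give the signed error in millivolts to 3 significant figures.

+5.72 mV

The full-scale span is 12.5 − (-12.5) = 25 V. LSB = 25 V / 2^10 ≈ 24.41 mV.
Position in LSBs: (-5.658346 − (-12.5)) × 1024/25 = 280.2341; rounding gives k = 280.
V_code = -12.5 + (280/1024) × 25 = -5.664062500 V.
V_in − V_code = -5.658346 − (-5.664062500) = +5.72 mV.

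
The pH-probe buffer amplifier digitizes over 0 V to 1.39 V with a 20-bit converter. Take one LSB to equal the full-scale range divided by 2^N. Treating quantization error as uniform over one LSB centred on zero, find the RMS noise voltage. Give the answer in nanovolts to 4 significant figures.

Full-scale range = 1.39 V.
One LSB is 1.39 V / 1048576 = 1.32561 µV.
V_rms = LSB/√12 = 1.32561 µV / √12 = 382.7 nV.

382.7 nV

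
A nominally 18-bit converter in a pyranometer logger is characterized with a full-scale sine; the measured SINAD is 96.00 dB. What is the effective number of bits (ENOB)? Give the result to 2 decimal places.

Inverting SNR = 6.02 N + 1.76: N_eff = (96.00 − 1.76)/6.02 = 15.6545.

15.65 bits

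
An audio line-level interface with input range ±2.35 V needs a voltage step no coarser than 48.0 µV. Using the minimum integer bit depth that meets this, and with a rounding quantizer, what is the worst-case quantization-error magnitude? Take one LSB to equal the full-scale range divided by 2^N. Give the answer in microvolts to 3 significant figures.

17.9 µV

Range = 2.35 − (-2.35) = 4.7 V.
Need 2^N ≥ 4.7 V / 48.0 µV = 97920 → N_min = 17.
Step size = 4.7/131072 V = 35.858 µV.
|e|_max = LSB/2 = 17.9 µV.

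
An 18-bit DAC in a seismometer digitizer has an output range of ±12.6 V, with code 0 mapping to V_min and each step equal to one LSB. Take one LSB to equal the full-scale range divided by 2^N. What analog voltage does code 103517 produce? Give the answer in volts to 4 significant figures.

-2.649 V

Full-scale range = 12.6 V − (-12.6 V) = 25.2 V. LSB = 25.2 V / 2^18.
V_out = -12.6 + 103517 × (25.2/262144) V
      = -12.6 + 9.95113 = -2.64887 V.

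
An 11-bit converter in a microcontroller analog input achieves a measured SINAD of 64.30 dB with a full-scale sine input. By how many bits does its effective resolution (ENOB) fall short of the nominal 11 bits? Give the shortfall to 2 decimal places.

ENOB = (SINAD − 1.76)/6.02 = (64.30 − 1.76)/6.02 = 10.3887 bits.
Lost resolution: 11 − 10.3887 = 0.6113 bits.

0.61 bits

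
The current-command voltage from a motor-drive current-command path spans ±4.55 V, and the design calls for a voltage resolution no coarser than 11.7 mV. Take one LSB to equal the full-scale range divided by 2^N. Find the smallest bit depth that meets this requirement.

Span: 4.55 V − (-4.55 V) = 9.1 V.
Levels needed ≥ 9.1/11.7 mV = 777.8. 2^10 = 1024 suffices, so N_min = 10.

10 bits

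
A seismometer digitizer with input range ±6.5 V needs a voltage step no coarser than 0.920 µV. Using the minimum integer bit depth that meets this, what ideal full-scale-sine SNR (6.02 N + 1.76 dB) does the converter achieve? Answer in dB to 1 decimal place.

Full-scale range = 6.5 V − (-6.5 V) = 13 V.
Need 2^N ≥ 13 V / 0.920 µV = 1.413e7 → N_min = 24.
Ideal SNR at N = 24: 6.02·24 + 1.76 = 146.2 dB.

146.2 dB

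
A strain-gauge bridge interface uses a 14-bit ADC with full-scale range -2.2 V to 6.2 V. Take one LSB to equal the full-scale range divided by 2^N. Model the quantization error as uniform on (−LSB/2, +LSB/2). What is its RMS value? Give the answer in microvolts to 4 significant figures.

Span: 6.2 V − (-2.2 V) = 8.4 V.
LSB = 8.4 V ÷ 2^14 = 8.4/16384 V = 0.512695 mV.
RMS of a uniform error over width LSB is LSB/√12 = 148.0 µV.

148.0 µV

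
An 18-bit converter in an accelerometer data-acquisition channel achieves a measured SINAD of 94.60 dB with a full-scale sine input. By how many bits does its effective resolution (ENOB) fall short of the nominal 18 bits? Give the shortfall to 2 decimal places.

Effective bits = (94.60 − 1.76)/6.02 = 15.4219.
Shortfall = 18 − 15.4219 = 2.5781 bits.

2.58 bits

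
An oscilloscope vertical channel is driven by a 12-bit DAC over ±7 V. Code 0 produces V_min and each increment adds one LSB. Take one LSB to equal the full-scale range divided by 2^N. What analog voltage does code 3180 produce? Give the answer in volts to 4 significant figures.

3.869 V

Range = 7 − (-7) = 14 V. LSB = 14 V / 2^12.
V_out = -7 + 3180 × (14/4096) V
      = -7 + 10.8691 = 3.86914 V.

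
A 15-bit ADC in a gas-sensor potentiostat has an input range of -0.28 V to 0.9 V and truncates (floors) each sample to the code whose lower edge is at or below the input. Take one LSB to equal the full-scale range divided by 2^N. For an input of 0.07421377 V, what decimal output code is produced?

Range = 0.9 − (-0.28) = 1.18 V. LSB = 1.18 V / 2^15 ≈ 36.01 µV.
code = ⌊(V_in − V_min)/LSB⌋ = ⌊(V_in − V_min) × 2^15 / range⌋
     = ⌊(0.07421377 − (-0.28)) × 32768 / 1.18⌋ = ⌊0.35421377 × 32768/1.18⌋
     = ⌊9836.336⌋ = 9836.

9836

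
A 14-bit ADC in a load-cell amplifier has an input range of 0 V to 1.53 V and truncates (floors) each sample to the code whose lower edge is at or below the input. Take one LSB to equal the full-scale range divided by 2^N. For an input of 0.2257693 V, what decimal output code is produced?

2417

Span = 1.53 V. LSB = 1.53 V / 2^14 ≈ 93.38 µV.
(V_in − V_min) × 2^14/range = (0.2257693 − (0)) × 16384/1.53 = 2417.650.
Floor → code = 2417.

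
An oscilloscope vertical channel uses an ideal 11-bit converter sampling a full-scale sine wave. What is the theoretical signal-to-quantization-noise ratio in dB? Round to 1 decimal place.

68.0 dB

Ideal quantization SNR: 6.02 × 11 + 1.76 dB = 68.0 dB.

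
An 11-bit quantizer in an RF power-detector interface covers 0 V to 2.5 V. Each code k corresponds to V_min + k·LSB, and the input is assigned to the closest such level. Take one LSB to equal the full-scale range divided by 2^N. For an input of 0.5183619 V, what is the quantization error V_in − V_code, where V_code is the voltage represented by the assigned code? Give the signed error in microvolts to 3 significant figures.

−437 µV

V_FS = 2.5 V. LSB = 2.5 V / 2^11 ≈ 1.221 mV.
(V_in − V_min)/LSB = (0.5183619 − (0)) × 2048/2.5 = 424.6421 → nearest code k = 425.
Reconstructed level: 0 + 425 × 2.5/2048 V = 0.5187988281 V.
e = 0.5183619 − (0.5187988281) = −437 µV.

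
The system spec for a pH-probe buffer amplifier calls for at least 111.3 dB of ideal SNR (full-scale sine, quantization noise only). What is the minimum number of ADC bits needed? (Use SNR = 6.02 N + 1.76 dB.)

19 bits

Required N = ⌈(111.3 − 1.76)/6.02⌉ = ⌈18.196⌉ = 19.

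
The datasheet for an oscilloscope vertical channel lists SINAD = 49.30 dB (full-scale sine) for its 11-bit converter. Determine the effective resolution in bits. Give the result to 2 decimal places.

7.90 bits

(49.30 − 1.76) / 6.02 = 47.54/6.02 = 7.8970 effective bits.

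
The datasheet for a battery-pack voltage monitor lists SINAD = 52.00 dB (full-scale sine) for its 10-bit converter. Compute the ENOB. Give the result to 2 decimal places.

8.35 bits

ENOB = (52.00 − 1.76)/6.02 = 8.3455 bits.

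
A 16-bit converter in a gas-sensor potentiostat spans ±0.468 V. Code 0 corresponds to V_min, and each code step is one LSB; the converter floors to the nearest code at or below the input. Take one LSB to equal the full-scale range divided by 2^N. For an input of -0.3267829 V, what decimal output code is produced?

Range = 0.468 − (-0.468) = 0.936 V. LSB = 0.936 V / 2^16 ≈ 14.28 µV.
V_in − V_min = -0.3267829 − (-0.468) = 0.1412171 V.
Divide by LSB: 0.1412171 × 65536/0.936 = 9887.6110.
Truncating gives code 9887.

9887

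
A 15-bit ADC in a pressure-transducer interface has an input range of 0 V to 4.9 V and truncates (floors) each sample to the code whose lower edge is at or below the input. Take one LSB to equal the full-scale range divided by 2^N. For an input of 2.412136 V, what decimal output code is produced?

16130

Full-scale range = 4.9 V. LSB = 4.9 V / 2^15 ≈ 149.5 µV.
V_in − V_min = 2.412136 − (0) = 2.412136 V.
Divide by LSB: 2.412136 × 32768/4.9 = 16130.7903.
Truncating gives code 16130.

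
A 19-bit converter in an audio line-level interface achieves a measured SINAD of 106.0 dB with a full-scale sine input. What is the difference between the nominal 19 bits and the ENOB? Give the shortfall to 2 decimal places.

1.68 bits

ENOB = (SINAD − 1.76)/6.02 = (106.0 − 1.76)/6.02 = 17.3156 bits.
Lost resolution: 19 − 17.3156 = 1.6844 bits.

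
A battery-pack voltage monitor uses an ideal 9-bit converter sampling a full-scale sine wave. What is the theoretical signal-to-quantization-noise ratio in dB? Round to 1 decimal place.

55.9 dB

For an ideal N-bit converter with full-scale sine input, SNR = 6.02 N + 1.76 dB. SNR = 6.02 × 9 + 1.76 = 54.18 + 1.76 = 55.94 dB.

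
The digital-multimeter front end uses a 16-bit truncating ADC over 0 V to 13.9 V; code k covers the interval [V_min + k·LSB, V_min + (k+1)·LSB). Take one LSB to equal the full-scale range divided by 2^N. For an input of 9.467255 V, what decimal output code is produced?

Full-scale range = 13.9 V. LSB = 13.9 V / 2^16 ≈ 212.1 µV.
V_in − V_min = 9.467255 − (0) = 9.467255 V.
Divide by LSB: 9.467255 × 65536/13.9 = 44636.4046.
Truncating gives code 44636.

44636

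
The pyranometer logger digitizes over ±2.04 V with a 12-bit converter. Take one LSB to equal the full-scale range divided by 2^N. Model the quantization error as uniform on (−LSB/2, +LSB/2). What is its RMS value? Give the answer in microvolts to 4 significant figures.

287.5 µV

Full-scale range = 2.04 V − (-2.04 V) = 4.08 V.
LSB = 4.08 V / 2^12 = 0.996094 mV.
For a uniform distribution on [−LSB/2, +LSB/2], V_rms = LSB/√12 = 0.996094 mV/3.4641 = 287.5 µV.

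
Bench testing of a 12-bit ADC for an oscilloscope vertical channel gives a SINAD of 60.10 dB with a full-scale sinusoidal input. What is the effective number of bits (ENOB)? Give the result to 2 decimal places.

9.69 bits

ENOB = (SINAD − 1.76) / 6.02 = (60.10 − 1.76) / 6.02 = 58.34 / 6.02 = 9.6910.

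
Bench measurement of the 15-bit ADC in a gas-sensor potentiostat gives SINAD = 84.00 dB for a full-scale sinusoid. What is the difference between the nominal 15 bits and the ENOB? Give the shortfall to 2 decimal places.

1.34 bits

N_eff = (84.00 − 1.76)/6.02 = 13.6611 bits.
Lost resolution: 15 − 13.6611 = 1.3389 bits.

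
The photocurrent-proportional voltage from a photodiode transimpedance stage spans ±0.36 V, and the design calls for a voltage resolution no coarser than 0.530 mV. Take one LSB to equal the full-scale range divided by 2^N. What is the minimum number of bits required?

11 bits

The full-scale span is 0.36 − (-0.36) = 0.72 V.
0.72 V / 0.530 mV = 1358. Since 2^10 = 1024 and 2^11 = 2048, N = 11.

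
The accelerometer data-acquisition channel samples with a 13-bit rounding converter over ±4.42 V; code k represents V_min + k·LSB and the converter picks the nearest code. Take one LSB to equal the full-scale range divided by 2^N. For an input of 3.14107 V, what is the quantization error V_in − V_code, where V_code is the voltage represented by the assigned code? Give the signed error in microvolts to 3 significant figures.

The full-scale span is 4.42 − (-4.42) = 8.84 V. LSB = 8.84 V / 2^13 ≈ 1.079 mV.
(V_in − V_min)/LSB = (3.14107 − (-4.42)) × 8192/8.84 = 7006.8196 → nearest code k = 7007.
Reconstructed level: -4.42 + 7007 × 8.84/8192 V = 3.141264648 V.
e = 3.14107 − (3.141264648) = −195 µV.

−195 µV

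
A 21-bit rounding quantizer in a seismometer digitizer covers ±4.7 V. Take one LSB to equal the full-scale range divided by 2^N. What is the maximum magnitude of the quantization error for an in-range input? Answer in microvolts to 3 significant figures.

Span: 4.7 V − (-4.7 V) = 9.4 V.
LSB = 9.4 V ÷ 2^21 = 9.4/2097152 V = 4.4823 µV.
A rounding quantizer has |error| ≤ LSB/2 = 2.24 µV.

2.24 µV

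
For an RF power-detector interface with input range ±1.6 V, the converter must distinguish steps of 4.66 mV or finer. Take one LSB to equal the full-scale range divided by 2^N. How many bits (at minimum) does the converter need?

Range = 1.6 − (-1.6) = 3.2 V.
Need 2^N ≥ 3.2 V / 4.66 mV = 686.7 → N_min = 10.

10 bits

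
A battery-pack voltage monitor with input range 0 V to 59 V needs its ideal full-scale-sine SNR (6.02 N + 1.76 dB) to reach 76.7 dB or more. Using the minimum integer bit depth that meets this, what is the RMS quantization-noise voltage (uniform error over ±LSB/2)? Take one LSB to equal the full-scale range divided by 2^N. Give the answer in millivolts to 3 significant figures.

2.08 mV

Full-scale range = 59 V.
6.02 N + 1.76 ≥ 76.7 gives N ≥ 12.449, so the minimum integer is 13.
LSB = 59 V ÷ 2^13 = 59/8192 V = 7.2021 mV.
RMS noise = LSB/√12 = 2.08 mV.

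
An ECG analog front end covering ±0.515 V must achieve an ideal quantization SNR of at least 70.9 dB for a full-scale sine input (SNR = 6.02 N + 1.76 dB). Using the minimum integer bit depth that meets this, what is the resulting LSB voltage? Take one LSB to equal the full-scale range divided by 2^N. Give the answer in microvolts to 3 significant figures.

Full-scale range = 0.515 V − (-0.515 V) = 1.03 V.
6.02 N + 1.76 ≥ 70.9 gives N ≥ 11.485, so the minimum integer is 12.
LSB = 1.03 V / 2^12 = 251 µV.

251 µV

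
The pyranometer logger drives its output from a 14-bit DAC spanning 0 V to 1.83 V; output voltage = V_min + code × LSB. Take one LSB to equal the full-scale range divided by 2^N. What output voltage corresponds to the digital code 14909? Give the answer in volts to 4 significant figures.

Range is 1.83 V. LSB = 1.83 V / 2^14.
Output = V_min + (14909/16384) × range = 0 + 0.909973 × 1.83 V
      = 0 V + 1.66525 V = 1.66525 V.

1.665 V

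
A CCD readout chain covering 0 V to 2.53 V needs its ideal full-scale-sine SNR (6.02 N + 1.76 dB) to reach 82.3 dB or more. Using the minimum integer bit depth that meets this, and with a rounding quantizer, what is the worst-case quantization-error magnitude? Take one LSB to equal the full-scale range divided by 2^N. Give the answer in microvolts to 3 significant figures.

Full-scale range = 2.53 V.
Required N = ⌈(82.3 − 1.76)/6.02⌉ = ⌈13.379⌉ = 14.
LSB = 2.53 V / 2^14 = 154.42 µV.
Half an LSB is 77.2 µV.

77.2 µV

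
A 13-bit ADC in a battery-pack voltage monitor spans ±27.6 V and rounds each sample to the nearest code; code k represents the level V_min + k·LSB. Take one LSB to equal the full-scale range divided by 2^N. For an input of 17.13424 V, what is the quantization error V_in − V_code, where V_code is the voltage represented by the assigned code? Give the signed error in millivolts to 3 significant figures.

−1.21 mV

Span: 27.6 V − (-27.6 V) = 55.2 V. LSB = 55.2 V / 2^13 ≈ 6.738 mV.
Position in LSBs: (17.13424 − (-27.6)) × 8192/55.2 = 6638.8205; rounding gives k = 6639.
V_code = -27.6 + (6639/8192) × 55.2 = 17.13544922 V.
V_in − V_code = 17.13424 − (17.13544922) = −1.21 mV.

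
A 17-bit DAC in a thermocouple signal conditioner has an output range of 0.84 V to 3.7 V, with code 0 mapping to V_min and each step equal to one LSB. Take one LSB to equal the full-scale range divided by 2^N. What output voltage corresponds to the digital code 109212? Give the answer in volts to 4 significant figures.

3.223 V

Span: 3.7 V − (0.84 V) = 2.86 V. LSB = 2.86 V / 2^17.
Output = V_min + (109212/131072) × range = 0.84 + 0.833221 × 2.86 V
      = 0.84 V + 2.38301 V = 3.22301 V.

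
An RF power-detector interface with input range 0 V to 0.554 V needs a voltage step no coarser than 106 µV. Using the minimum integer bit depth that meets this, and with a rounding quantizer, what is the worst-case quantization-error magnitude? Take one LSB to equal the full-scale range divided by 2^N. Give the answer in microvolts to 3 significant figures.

33.8 µV

Span = 0.554 V.
Need 2^N ≥ 0.554 V / 106 µV = 5226 → N_min = 13.
LSB = 0.554 V / 2^13 = 67.627 µV.
Max error for round-to-nearest is LSB/2 = 33.8 µV.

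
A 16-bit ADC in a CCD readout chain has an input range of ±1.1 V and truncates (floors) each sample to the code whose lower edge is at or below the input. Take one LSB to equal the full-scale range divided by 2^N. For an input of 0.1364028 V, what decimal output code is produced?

Span: 1.1 V − (-1.1 V) = 2.2 V. LSB = 2.2 V / 2^16 ≈ 33.57 µV.
(V_in − V_min) × 2^16/range = (0.1364028 − (-1.1)) × 65536/2.2 = 36831.315.
Floor → code = 36831.

36831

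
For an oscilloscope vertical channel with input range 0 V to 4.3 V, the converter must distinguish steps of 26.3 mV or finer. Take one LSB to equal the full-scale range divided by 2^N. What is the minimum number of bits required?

Full-scale range = 4.3 V.
4.3 V / 26.3 mV = 163.5. Since 2^7 = 128 and 2^8 = 256, N = 8.

8 bits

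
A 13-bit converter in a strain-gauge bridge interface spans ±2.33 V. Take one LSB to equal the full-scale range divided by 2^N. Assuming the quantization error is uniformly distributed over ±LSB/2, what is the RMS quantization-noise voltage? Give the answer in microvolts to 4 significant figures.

164.2 µV

Full-scale range = 2.33 V − (-2.33 V) = 4.66 V.
LSB = 4.66 V ÷ 2^13 = 4.66/8192 V = 0.568848 mV.
For a uniform distribution on [−LSB/2, +LSB/2], V_rms = LSB/√12 = 0.568848 mV/3.4641 = 164.2 µV.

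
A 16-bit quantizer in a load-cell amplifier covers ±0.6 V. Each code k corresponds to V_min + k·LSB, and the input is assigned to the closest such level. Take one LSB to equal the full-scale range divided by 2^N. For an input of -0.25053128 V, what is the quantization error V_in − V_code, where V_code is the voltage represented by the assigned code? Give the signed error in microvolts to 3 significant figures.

The full-scale span is 0.6 − (-0.6) = 1.2 V. LSB = 1.2 V / 2^16 ≈ 18.31 µV.
(-0.25053128 − (-0.6)) / LSB = 0.34946872 × 65536/1.2 = 19085.6517. Nearest integer: k = 19086.
V_code = -0.6 + (19086/65536) × 1.2 = -0.25052490234 V.
e = -0.25053128 − (-0.25052490234) = −6.38 µV.

−6.38 µV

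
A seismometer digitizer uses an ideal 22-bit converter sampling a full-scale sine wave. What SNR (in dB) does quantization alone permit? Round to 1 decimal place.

134.2 dB

6.02(22) + 1.76 = 132.44 + 1.76 = 134.20 dB.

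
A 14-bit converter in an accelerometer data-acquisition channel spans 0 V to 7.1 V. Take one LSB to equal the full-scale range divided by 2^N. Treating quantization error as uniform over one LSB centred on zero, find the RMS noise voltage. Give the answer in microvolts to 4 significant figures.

125.1 µV

Full-scale range = 7.1 V.
LSB = 7.1 V ÷ 2^14 = 7.1/16384 V = 433.350 µV.
σ_q = LSB/√12 = 433.350 µV/3.4641 = 125.1 µV.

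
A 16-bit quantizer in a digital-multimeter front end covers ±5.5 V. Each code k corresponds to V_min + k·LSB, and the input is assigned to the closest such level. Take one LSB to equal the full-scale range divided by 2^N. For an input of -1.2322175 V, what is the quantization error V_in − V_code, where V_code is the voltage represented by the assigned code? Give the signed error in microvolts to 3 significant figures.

Range = 5.5 − (-5.5) = 11 V. LSB = 11 V / 2^16 ≈ 167.8 µV.
Position in LSBs: (-1.2322175 − (-5.5)) × 65536/11 = 25426.6722; rounding gives k = 25427.
Reconstructed level: -5.5 + 25427 × 11/65536 V = -1.2321624756 V.
e = -1.2322175 − (-1.2321624756) = −55.0 µV.

−55.0 µV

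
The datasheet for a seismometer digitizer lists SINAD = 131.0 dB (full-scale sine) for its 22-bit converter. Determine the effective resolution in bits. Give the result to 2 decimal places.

21.47 bits

Inverting SNR = 6.02 N + 1.76: N_eff = (131.0 − 1.76)/6.02 = 21.4684.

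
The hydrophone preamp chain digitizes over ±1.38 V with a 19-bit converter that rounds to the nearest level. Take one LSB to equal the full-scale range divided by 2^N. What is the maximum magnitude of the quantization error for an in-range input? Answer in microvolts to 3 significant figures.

Span: 1.38 V − (-1.38 V) = 2.76 V.
LSB = 2.76 V ÷ 2^19 = 2.76/524288 V = 5.2643 µV.
|e|_max = LSB/2 = 2.63 µV.

2.63 µV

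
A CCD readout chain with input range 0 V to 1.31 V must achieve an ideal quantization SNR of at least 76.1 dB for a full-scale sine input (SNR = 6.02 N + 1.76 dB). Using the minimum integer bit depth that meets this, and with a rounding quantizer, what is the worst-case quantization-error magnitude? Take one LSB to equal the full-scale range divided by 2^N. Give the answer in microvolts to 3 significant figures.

Full-scale range = 1.31 V.
N ≥ (76.1 − 1.76)/6.02 = 12.349 → N_min = 13.
LSB = 1.31 V / 2^13 = 159.91 µV.
Max error for round-to-nearest is LSB/2 = 80.0 µV.

80.0 µV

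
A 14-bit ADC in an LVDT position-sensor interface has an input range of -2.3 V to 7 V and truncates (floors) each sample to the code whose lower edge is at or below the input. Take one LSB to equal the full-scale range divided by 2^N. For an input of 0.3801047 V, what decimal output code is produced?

The full-scale span is 7 − (-2.3) = 9.3 V. LSB = 9.3 V / 2^14 ≈ 0.5676 mV.
V_in − V_min = 0.3801047 − (-2.3) = 2.6801047 V.
Divide by LSB: 2.6801047 × 16384/9.3 = 4721.5952.
Truncating gives code 4721.

4721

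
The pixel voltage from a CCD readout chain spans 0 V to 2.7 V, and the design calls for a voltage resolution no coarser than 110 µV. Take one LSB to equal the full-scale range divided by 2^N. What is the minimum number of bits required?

15 bits

Full-scale range = 2.7 V.
Required number of levels: 2.7/110 µV = 24545; smallest N with 2^N ≥ that is 15.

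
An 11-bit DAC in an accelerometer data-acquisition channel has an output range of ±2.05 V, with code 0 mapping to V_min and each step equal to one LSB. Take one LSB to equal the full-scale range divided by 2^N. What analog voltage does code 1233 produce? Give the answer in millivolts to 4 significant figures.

418.4 mV

Full-scale range = 2.05 V − (-2.05 V) = 4.1 V. LSB = 4.1 V / 2^11.
V_out = V_min + code × LSB = -2.05 V + 1233 × 4.1 V / 2048
      = -2.05 V + 2.46841 V = 0.418408 V.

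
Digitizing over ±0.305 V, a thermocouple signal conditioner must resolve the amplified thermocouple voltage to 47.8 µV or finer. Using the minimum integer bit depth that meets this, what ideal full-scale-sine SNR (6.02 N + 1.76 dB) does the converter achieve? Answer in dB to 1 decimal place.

86.0 dB

The full-scale span is 0.305 − (-0.305) = 0.61 V.
Levels needed ≥ 0.61/47.8 µV = 12760. 2^14 = 16384 suffices, so N_min = 14.
SNR = 6.02 × 14 + 1.76 = 86.04 dB.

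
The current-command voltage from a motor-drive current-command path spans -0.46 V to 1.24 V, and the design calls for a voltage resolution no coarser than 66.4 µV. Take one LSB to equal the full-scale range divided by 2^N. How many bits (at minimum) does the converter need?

Span: 1.24 V − (-0.46 V) = 1.7 V.
Levels needed ≥ 1.7/66.4 µV = 25600. 2^15 = 32768 suffices, so N_min = 15.

15 bits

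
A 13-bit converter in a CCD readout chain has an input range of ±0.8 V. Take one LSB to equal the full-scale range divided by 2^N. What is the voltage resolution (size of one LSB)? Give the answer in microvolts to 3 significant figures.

Range = 0.8 − (-0.8) = 1.6 V.
2^13 = 8192 levels.
Step size = 1.6/8192 V = 195 µV.

195 µV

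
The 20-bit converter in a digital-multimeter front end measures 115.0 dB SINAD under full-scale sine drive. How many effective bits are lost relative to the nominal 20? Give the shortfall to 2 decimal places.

Effective bits = (115.0 − 1.76)/6.02 = 18.8106.
20 − 18.8106 = 1.19 bits below nominal.

1.19 bits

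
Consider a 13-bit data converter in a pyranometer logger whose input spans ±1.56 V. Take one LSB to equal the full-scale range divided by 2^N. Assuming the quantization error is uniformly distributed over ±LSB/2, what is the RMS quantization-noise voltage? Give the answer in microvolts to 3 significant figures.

The full-scale span is 1.56 − (-1.56) = 3.12 V.
LSB = 3.12 V ÷ 2^13 = 3.12/8192 V = 380.86 µV.
V_rms = LSB/√12 = 380.86 µV / √12 = 110 µV.

110 µV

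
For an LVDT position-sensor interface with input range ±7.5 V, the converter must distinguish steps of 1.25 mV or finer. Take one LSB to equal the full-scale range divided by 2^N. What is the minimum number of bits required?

The full-scale span is 7.5 − (-7.5) = 15 V.
Need 2^N ≥ 15 V / 1.25 mV = 12000 → N_min = 14.

14 bits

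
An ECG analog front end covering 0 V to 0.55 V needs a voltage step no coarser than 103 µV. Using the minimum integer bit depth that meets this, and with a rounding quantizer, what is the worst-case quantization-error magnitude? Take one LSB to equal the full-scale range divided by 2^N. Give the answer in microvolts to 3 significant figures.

Full-scale range = 0.55 V.
Need 2^N ≥ 0.55 V / 103 µV = 5340 → N_min = 13.
Step size = 0.55/8192 V = 67.139 µV.
|e|_max = LSB/2 = 33.6 µV.

33.6 µV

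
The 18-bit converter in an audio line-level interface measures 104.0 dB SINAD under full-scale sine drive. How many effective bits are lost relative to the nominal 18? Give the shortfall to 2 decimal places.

1.02 bits

ENOB = (SINAD − 1.76)/6.02 = (104.0 − 1.76)/6.02 = 16.9834 bits.
Lost resolution: 18 − 16.9834 = 1.0166 bits.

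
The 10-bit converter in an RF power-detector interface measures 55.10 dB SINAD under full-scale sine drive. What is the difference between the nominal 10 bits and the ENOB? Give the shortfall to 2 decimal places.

1.14 bits

Effective bits = (55.10 − 1.76)/6.02 = 8.8605.
Lost resolution: 10 − 8.8605 = 1.1395 bits.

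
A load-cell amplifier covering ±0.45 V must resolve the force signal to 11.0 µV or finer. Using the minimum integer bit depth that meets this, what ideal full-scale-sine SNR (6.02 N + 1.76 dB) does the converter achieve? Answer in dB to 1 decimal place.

Span: 0.45 V − (-0.45 V) = 0.9 V.
Required number of levels: 0.9/11.0 µV = 81818; smallest N with 2^N ≥ that is 17.
Ideal SNR at N = 17: 6.02·17 + 1.76 = 104.1 dB.

104.1 dB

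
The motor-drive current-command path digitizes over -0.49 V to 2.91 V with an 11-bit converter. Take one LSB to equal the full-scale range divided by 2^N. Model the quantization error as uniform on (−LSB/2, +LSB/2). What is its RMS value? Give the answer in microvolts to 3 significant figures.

Span: 2.91 V − (-0.49 V) = 3.4 V.
Step size = 3.4/2048 V = 1.6602 mV.
RMS of a uniform error over width LSB is LSB/√12 = 479 µV.

479 µV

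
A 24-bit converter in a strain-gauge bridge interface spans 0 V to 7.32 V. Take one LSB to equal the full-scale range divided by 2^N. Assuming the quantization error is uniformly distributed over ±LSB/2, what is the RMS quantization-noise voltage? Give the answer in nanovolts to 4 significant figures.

Full-scale range = 7.32 V.
One LSB is 7.32 V / 16777216 = 436.306 nV.
For a uniform distribution on [−LSB/2, +LSB/2], V_rms = LSB/√12 = 436.306 nV/3.4641 = 126.0 nV.

126.0 nV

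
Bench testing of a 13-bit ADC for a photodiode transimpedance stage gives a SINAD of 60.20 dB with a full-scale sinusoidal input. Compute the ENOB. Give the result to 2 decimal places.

9.71 bits

ENOB = (60.20 − 1.76)/6.02 = 9.7076 bits.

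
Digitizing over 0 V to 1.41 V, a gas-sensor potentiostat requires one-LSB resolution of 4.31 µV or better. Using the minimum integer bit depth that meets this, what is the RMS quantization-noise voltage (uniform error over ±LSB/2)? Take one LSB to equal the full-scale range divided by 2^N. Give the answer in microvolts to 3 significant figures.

0.776 µV

Full-scale range = 1.41 V.
Levels needed ≥ 1.41/4.31 µV = 327100. 2^19 = 524288 suffices, so N_min = 19.
Step size = 1.41/524288 V = 2.6894 µV.
RMS noise = LSB/√12 = 0.776 µV.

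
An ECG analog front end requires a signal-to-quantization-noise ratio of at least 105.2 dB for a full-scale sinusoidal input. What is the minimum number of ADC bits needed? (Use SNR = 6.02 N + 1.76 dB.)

Required N = ⌈(105.2 − 1.76)/6.02⌉ = ⌈17.183⌉ = 18.

18 bits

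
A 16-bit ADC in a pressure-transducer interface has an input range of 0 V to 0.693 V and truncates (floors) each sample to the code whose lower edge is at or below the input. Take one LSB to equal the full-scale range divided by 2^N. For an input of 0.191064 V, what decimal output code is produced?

Full-scale range = 0.693 V. LSB = 0.693 V / 2^16 ≈ 10.57 µV.
V_in − V_min = 0.191064 − (0) = 0.191064 V.
Divide by LSB: 0.191064 × 65536/0.693 = 18068.6440.
Truncating gives code 18068.

18068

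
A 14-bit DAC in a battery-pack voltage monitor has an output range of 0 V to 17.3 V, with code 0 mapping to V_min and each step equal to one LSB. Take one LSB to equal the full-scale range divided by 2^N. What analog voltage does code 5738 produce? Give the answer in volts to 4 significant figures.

Full-scale range = 17.3 V. LSB = 17.3 V / 2^14.
V_out = V_min + code × LSB = 0 V + 5738 × 17.3 V / 16384
      = 0 + 6.05880 = 6.05880 V.

6.059 V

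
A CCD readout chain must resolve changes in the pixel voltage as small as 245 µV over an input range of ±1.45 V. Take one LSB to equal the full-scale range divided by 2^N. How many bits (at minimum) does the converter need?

Span: 1.45 V − (-1.45 V) = 2.9 V.
Required number of levels: 2.9/245 µV = 11837; smallest N with 2^N ≥ that is 14.

14 bits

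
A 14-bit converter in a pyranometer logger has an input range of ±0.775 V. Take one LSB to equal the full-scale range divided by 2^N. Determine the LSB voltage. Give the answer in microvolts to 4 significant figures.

94.60 µV

The full-scale span is 0.775 − (-0.775) = 1.55 V.
Number of codes = 2^14 = 16384.
Step size = 1.55/16384 V = 94.60 µV.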